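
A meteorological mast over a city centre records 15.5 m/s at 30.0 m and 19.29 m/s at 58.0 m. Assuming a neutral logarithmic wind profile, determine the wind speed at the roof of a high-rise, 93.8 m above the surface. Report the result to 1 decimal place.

Log law: V ∝ ln(z/z₀). From the pair, with r = V₁/V₂ = 0.80353,
ln z₀ = (ln z₁ − r·ln z₂)/(1 − r) = (3.4012 − 0.80353×4.0604)/0.19647 = 0.7051 → z₀ = 2.024 m
V₃ = V₁ · ln(z₃/z₀)/ln(z₁/z₀) = 15.5 × 3.8361/2.6961 = 22.0537 m/s

22.1 m/s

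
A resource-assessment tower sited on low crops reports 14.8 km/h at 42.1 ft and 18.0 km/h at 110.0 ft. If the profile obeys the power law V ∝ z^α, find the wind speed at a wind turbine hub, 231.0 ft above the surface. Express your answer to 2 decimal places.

20.94 km/h

First find α: α = ln(V₂/V₁)/ln(z₂/z₁) = ln(18.0/14.8)/ln(110.0/42.1) = 0.19574/0.96043 = 0.2038
Extrapolate from 110.0 ft to 231.0 ft: V₃ = 18.0 × (231.0/110.0)^0.2038 = 18.0 × 1.1632 = 20.9384 km/h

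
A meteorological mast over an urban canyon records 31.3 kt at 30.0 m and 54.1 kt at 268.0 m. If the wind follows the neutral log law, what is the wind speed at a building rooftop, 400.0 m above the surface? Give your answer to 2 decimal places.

58.27 kt

Log law: V ∝ ln(z/z₀). From the pair, with r = V₁/V₂ = 0.57856,
ln z₀ = (ln z₁ − r·ln z₂)/(1 − r) = (3.4012 − 0.57856×5.5910)/0.42144 = 0.3950 → z₀ = 1.484 m
V₃ = V₁ · ln(z₃/z₀)/ln(z₁/z₀) = 31.3 × 5.5964/3.0062 = 58.2698 kt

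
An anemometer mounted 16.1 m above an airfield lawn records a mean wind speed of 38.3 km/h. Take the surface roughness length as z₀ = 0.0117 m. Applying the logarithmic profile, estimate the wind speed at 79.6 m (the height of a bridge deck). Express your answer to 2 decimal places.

46.77 km/h

Log law: V(z) ∝ ln(z/z₀), so V₂/V₁ = ln(z₂/z₀) / ln(z₁/z₀).
ln(79.6/0.0117) = 8.8252, ln(16.1/0.0117) = 7.2270
V₂ = 38.3 × 8.8252/7.2270 = 38.3 × 1.2211 = 46.7698 km/h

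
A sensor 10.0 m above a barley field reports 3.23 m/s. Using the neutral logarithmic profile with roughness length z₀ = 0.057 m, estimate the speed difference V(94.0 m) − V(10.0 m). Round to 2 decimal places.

Log law: V₂ = V₁ · ln(z₂/z₀)/ln(z₁/z₀) = 3.23 × 7.4080/5.1673 = 4.6306 m/s
ΔV = 4.6306 − 3.23 = 1.4006 m/s

1.40 m/s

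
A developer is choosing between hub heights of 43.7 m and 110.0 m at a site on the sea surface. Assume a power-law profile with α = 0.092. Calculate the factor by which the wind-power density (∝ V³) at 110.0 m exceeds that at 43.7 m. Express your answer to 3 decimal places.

1.290

Speed ratio: V_B/V_A = (z_B/z_A)^α = (110.0/43.7)^0.092 = (2.5172)^0.092 = 1.08864
Power-density ratio: P_B/P_A = (V_B/V_A)³ = (1.08864)³ = 1.29018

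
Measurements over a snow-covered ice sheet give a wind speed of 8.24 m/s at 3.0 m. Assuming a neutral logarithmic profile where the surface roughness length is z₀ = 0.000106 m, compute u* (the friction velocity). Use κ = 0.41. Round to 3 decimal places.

u* ≈ 0.330 m/s

Log law: V(z) = (u*/κ) · ln(z/z₀) ⇒ u* = κ · V / ln(z/z₀)
u* = 0.41 × 8.24 / ln(3.0/0.000106) = 0.41 × 8.24 / 10.2507
   = 3.3784 / 10.2507 = 0.3296 m/s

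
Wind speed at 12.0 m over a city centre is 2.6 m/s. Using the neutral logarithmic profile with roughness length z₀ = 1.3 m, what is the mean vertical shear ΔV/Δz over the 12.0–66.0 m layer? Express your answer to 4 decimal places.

Log law: V₂ = V₁ · ln(z₂/z₀)/ln(z₁/z₀) = 2.6 × 3.9273/2.2225 = 4.5943 m/s
ΔV/Δz = (4.5943 − 2.6)/(66.0 − 12.0) = 1.9943/54.0000 = 0.03693 m/s/m

0.0369 m/s/m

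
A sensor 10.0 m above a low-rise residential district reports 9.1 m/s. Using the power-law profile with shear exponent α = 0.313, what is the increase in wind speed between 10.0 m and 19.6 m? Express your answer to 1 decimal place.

2.1 m/s

Power law: V₂ = V₁ · (z₂/z₁)^α = 9.1 × (1.9600)^0.313 = 11.2336 m/s
ΔV = 11.2336 − 9.1 = 2.1336 m/s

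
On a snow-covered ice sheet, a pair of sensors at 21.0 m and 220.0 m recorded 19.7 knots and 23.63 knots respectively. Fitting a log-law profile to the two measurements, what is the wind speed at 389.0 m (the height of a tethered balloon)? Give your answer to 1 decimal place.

Log law: V ∝ ln(z/z₀). From the pair, with r = V₁/V₂ = 0.83369,
ln z₀ = (ln z₁ − r·ln z₂)/(1 − r) = (3.0445 − 0.83369×5.3936)/0.16631 = -8.7309 → z₀ = 0.0001615 m
V₃ = V₁ · ln(z₃/z₀)/ln(z₁/z₀) = 19.7 × 14.6945/11.7754 = 24.5835 knots

24.6 knots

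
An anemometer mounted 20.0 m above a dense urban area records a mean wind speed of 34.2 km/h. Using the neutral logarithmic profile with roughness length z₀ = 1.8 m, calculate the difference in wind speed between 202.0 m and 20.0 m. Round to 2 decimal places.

32.84 km/h

Log law: V₂ = V₁ · ln(z₂/z₀)/ln(z₁/z₀) = 34.2 × 4.7205/2.4079 = 67.0449 km/h
ΔV = 67.0449 − 34.2 = 32.8449 km/h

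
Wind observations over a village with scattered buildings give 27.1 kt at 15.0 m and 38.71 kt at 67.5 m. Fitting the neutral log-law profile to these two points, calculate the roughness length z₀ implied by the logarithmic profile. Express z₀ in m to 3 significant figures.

z₀ ≈ 0.448 m

Log law: V(z) ∝ ln(z/z₀). With r = V₁/V₂ = 27.1/38.71 = 0.70008,
r · ln(z₂/z₀) = ln(z₁/z₀) ⇒ ln z₀ = (ln z₁ − r·ln z₂)/(1 − r)
ln z₀ = (2.70805 − 0.70008×4.21213) / 0.29992 = -0.8028
z₀ = exp(-0.8028) = 0.4481 m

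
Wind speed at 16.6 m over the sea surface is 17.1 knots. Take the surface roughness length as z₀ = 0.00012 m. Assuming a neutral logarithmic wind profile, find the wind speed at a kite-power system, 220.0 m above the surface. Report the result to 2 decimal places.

20.83 knots

Log law: V(z) ∝ ln(z/z₀), so V₂/V₁ = ln(z₂/z₀) / ln(z₁/z₀).
ln(220.0/0.00012) = 14.4216, ln(16.6/0.00012) = 11.8374
V₂ = 17.1 × 14.4216/11.8374 = 17.1 × 1.2183 = 20.8331 knots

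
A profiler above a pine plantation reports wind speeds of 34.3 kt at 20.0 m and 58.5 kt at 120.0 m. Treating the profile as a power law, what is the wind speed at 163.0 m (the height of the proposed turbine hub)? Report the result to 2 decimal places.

64.09 kt

First find α: α = ln(V₂/V₁)/ln(z₂/z₁) = ln(58.5/34.3)/ln(120.0/20.0) = 0.53388/1.79176 = 0.2980
Extrapolate from 120.0 m to 163.0 m: V₃ = 58.5 × (163.0/120.0)^0.2980 = 58.5 × 1.0955 = 64.0895 kt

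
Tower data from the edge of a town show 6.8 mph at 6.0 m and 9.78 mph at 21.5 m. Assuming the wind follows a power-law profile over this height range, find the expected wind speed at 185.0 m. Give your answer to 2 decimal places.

18.05 mph

First find α: α = ln(V₂/V₁)/ln(z₂/z₁) = ln(9.78/6.8)/ln(21.5/6.0) = 0.36342/1.27629 = 0.2847
Extrapolate from 21.5 m to 185.0 m: V₃ = 9.78 × (185.0/21.5)^0.2847 = 9.78 × 1.8457 = 18.0509 mph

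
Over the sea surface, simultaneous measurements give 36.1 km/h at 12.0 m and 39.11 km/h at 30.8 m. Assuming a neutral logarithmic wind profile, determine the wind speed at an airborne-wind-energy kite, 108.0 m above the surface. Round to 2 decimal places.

Log law: V ∝ ln(z/z₀). From the pair, with r = V₁/V₂ = 0.92304,
ln z₀ = (ln z₁ − r·ln z₂)/(1 − r) = (2.4849 − 0.92304×3.4275)/0.07696 = -8.8201 → z₀ = 0.0001477 m
V₃ = V₁ · ln(z₃/z₀)/ln(z₁/z₀) = 36.1 × 13.5023/11.3050 = 43.1163 km/h

43.12 km/h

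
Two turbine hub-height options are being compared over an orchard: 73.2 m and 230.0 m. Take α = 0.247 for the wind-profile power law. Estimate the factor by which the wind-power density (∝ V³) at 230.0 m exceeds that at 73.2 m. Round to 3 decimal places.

2.336

Speed ratio: V_B/V_A = (z_B/z_A)^α = (230.0/73.2)^0.247 = (3.1421)^0.247 = 1.32682
Power-density ratio: P_B/P_A = (V_B/V_A)³ = (1.32682)³ = 2.33581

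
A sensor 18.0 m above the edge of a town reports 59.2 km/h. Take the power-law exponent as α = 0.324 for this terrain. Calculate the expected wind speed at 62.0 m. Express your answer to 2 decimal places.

88.38 km/h

Power-law profile: V₂ = V₁ · (z₂/z₁)^α
V₂ = 59.2 × (62.0/18.0)^0.324 = 59.2 × (3.4444)^0.324
    = 59.2 × 1.4929 = 88.3788 km/h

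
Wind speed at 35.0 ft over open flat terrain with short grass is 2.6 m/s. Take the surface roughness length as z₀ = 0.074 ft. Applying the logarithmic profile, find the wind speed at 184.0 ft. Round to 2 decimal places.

Log law: V(z) ∝ ln(z/z₀), so V₂/V₁ = ln(z₂/z₀) / ln(z₁/z₀).
ln(184.0/0.074) = 7.8186, ln(35.0/0.074) = 6.1590
V₂ = 2.6 × 7.8186/6.1590 = 2.6 × 1.2695 = 3.3006 m/s

3.30 m/s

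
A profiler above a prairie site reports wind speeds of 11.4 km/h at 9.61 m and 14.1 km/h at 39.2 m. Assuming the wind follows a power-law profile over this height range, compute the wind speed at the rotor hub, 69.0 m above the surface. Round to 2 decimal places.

15.36 km/h

First find α: α = ln(V₂/V₁)/ln(z₂/z₁) = ln(14.1/11.4)/ln(39.2/9.61) = 0.21256/1.40587 = 0.1512
Extrapolate from 39.2 m to 69.0 m: V₃ = 14.1 × (69.0/39.2)^0.1512 = 14.1 × 1.0893 = 15.3584 km/h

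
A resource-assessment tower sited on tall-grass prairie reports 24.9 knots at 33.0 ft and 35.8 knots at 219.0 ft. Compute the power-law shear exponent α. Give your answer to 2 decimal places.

Power law: V₂/V₁ = (z₂/z₁)^α ⇒ α = ln(V₂/V₁) / ln(z₂/z₁)
α = ln(35.8/24.9) / ln(219.0/33.0) = ln(1.4378) / ln(6.6364)
  = 0.36308 / 1.89256 = 0.19185

α ≈ 0.19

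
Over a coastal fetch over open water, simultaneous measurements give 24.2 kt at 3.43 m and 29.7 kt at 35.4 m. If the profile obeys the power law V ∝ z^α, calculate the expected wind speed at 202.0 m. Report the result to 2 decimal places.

First find α: α = ln(V₂/V₁)/ln(z₂/z₁) = ln(29.7/24.2)/ln(35.4/3.43) = 0.20479/2.33415 = 0.0877
Extrapolate from 35.4 m to 202.0 m: V₃ = 29.7 × (202.0/35.4)^0.0877 = 29.7 × 1.1651 = 34.6033 kt

34.60 kt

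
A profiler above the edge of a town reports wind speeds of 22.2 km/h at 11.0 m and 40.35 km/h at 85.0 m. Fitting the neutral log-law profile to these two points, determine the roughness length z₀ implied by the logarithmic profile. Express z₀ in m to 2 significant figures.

Log law: V(z) ∝ ln(z/z₀). With r = V₁/V₂ = 22.2/40.35 = 0.55019,
r · ln(z₂/z₀) = ln(z₁/z₀) ⇒ ln z₀ = (ln z₁ − r·ln z₂)/(1 − r)
ln z₀ = (2.39790 − 0.55019×4.44265) / 0.44981 = -0.1031
z₀ = exp(-0.1031) = 0.9020 m

z₀ ≈ 0.90 m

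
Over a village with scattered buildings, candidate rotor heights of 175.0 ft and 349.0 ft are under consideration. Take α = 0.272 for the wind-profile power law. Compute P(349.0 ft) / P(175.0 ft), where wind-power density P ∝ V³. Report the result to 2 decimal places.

Speed ratio: V_B/V_A = (z_B/z_A)^α = (349.0/175.0)^0.272 = (1.9943)^0.272 = 1.20654
Power-density ratio: P_B/P_A = (V_B/V_A)³ = (1.20654)³ = 1.75641

1.76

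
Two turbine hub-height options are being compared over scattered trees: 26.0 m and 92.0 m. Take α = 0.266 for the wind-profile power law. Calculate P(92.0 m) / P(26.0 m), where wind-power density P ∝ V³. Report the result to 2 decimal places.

2.74

Speed ratio: V_B/V_A = (z_B/z_A)^α = (92.0/26.0)^0.266 = (3.5385)^0.266 = 1.39954
Power-density ratio: P_B/P_A = (V_B/V_A)³ = (1.39954)³ = 2.74128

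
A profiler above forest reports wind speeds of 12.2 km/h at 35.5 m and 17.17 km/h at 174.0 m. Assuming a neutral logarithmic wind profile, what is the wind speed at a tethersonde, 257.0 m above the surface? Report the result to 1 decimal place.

18.4 km/h

Log law: V ∝ ln(z/z₀). From the pair, with r = V₁/V₂ = 0.71054,
ln z₀ = (ln z₁ − r·ln z₂)/(1 − r) = (3.5695 − 0.71054×5.1591)/0.28946 = -0.3323 → z₀ = 0.7173 m
V₃ = V₁ · ln(z₃/z₀)/ln(z₁/z₀) = 12.2 × 5.8814/3.9018 = 18.3895 km/h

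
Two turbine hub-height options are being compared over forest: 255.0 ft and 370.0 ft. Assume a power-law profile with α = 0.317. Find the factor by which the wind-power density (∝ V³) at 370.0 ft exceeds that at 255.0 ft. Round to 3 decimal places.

1.425

Speed ratio: V_B/V_A = (z_B/z_A)^α = (370.0/255.0)^0.317 = (1.4510)^0.317 = 1.12524
Power-density ratio: P_B/P_A = (V_B/V_A)³ = (1.12524)³ = 1.42475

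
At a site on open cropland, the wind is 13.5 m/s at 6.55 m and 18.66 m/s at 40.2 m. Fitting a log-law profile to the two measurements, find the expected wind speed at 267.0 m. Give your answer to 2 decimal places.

Log law: V ∝ ln(z/z₀). From the pair, with r = V₁/V₂ = 0.72347,
ln z₀ = (ln z₁ − r·ln z₂)/(1 − r) = (1.8795 − 0.72347×3.6939)/0.27653 = -2.8675 → z₀ = 0.05684 m
V₃ = V₁ · ln(z₃/z₀)/ln(z₁/z₀) = 13.5 × 8.4548/4.7470 = 24.0446 m/s

24.04 m/s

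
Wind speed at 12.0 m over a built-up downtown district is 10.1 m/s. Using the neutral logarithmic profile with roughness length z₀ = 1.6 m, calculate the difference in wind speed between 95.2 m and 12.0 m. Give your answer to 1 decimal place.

Log law: V₂ = V₁ · ln(z₂/z₀)/ln(z₁/z₀) = 10.1 × 4.0860/2.0149 = 20.4816 m/s
ΔV = 20.4816 − 10.1 = 10.3816 m/s

10.4 m/s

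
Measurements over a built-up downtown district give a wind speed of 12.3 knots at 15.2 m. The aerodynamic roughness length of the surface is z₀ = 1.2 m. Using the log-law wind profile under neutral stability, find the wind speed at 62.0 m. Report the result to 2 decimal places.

Log law: V(z) ∝ ln(z/z₀), so V₂/V₁ = ln(z₂/z₀) / ln(z₁/z₀).
ln(62.0/1.2) = 3.9448, ln(15.2/1.2) = 2.5390
V₂ = 12.3 × 3.9448/2.5390 = 12.3 × 1.5537 = 19.1106 knots

19.11 knots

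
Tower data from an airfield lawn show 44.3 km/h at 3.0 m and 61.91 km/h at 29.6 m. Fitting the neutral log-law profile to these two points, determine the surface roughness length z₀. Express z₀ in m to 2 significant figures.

Log law: V(z) ∝ ln(z/z₀). With r = V₁/V₂ = 44.3/61.91 = 0.71555,
r · ln(z₂/z₀) = ln(z₁/z₀) ⇒ ln z₀ = (ln z₁ − r·ln z₂)/(1 − r)
ln z₀ = (1.09861 − 0.71555×3.38777) / 0.28445 = -4.6600
z₀ = exp(-4.6600) = 0.009466 m

z₀ ≈ 0.0095 m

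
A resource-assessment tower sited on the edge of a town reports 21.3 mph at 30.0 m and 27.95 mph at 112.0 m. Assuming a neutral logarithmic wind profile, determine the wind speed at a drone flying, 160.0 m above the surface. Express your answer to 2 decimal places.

29.75 mph

Log law: V ∝ ln(z/z₀). From the pair, with r = V₁/V₂ = 0.76208,
ln z₀ = (ln z₁ − r·ln z₂)/(1 − r) = (3.4012 − 0.76208×4.7185)/0.23792 = -0.8181 → z₀ = 0.4413 m
V₃ = V₁ · ln(z₃/z₀)/ln(z₁/z₀) = 21.3 × 5.8933/4.2193 = 29.7506 mph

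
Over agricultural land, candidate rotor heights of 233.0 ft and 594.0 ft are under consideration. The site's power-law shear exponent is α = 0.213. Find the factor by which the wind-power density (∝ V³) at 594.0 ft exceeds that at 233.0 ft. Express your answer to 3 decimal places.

Speed ratio: V_B/V_A = (z_B/z_A)^α = (594.0/233.0)^0.213 = (2.5494)^0.213 = 1.22059
Power-density ratio: P_B/P_A = (V_B/V_A)³ = (1.22059)³ = 1.81848

1.818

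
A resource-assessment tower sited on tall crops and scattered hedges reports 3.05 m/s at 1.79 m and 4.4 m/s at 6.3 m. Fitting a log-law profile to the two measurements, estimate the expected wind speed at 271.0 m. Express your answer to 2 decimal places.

8.44 m/s

Log law: V ∝ ln(z/z₀). From the pair, with r = V₁/V₂ = 0.69318,
ln z₀ = (ln z₁ − r·ln z₂)/(1 − r) = (0.5822 − 0.69318×1.8405)/0.30682 = -2.2607 → z₀ = 0.1043 m
V₃ = V₁ · ln(z₃/z₀)/ln(z₁/z₀) = 3.05 × 7.8628/2.8429 = 8.4356 m/s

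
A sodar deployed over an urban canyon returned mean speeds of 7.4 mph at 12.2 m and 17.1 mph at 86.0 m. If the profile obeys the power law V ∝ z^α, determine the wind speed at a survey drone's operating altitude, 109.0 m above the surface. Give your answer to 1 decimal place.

18.9 mph

First find α: α = ln(V₂/V₁)/ln(z₂/z₁) = ln(17.1/7.4)/ln(86.0/12.2) = 0.83760/1.95291 = 0.4289
Extrapolate from 86.0 m to 109.0 m: V₃ = 17.1 × (109.0/86.0)^0.4289 = 17.1 × 1.1070 = 18.9296 mph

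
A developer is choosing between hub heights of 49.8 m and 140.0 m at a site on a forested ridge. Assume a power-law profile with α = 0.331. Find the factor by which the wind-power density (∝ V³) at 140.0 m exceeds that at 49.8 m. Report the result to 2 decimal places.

Speed ratio: V_B/V_A = (z_B/z_A)^α = (140.0/49.8)^0.331 = (2.8112)^0.331 = 1.40794
Power-density ratio: P_B/P_A = (V_B/V_A)³ = (1.40794)³ = 2.79098

2.79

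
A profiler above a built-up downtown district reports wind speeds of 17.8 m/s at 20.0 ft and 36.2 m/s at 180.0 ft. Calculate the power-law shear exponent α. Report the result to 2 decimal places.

α ≈ 0.32

Power law: V₂/V₁ = (z₂/z₁)^α ⇒ α = ln(V₂/V₁) / ln(z₂/z₁)
α = ln(36.2/17.8) / ln(180.0/20.0) = ln(2.0337) / ln(9.0000)
  = 0.70986 / 2.19722 = 0.32307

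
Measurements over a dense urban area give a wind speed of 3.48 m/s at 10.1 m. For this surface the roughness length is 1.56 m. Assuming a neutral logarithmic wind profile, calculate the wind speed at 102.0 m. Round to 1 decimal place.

Log law: V(z) ∝ ln(z/z₀), so V₂/V₁ = ln(z₂/z₀) / ln(z₁/z₀).
ln(102.0/1.56) = 4.1803, ln(10.1/1.56) = 1.8678
V₂ = 3.48 × 4.1803/1.8678 = 3.48 × 2.2380 = 7.7883 m/s

7.8 m/s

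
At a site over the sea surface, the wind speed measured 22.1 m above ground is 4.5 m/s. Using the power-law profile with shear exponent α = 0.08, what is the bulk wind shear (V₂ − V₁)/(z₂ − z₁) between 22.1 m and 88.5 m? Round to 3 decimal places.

0.008 m/s/m

Power law: V₂ = V₁ · (z₂/z₁)^α = 4.5 × (4.0045)^0.08 = 5.0282 m/s
ΔV/Δz = (5.0282 − 4.5)/(88.5 − 22.1) = 0.5282/66.4000 = 0.00796 m/s/m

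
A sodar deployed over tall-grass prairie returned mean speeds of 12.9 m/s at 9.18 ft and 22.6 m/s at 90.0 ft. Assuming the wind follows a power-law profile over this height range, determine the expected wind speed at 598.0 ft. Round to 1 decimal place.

36.0 m/s

First find α: α = ln(V₂/V₁)/ln(z₂/z₁) = ln(22.6/12.9)/ln(90.0/9.18) = 0.56072/2.28278 = 0.2456
Extrapolate from 90.0 ft to 598.0 ft: V₃ = 22.6 × (598.0/90.0)^0.2456 = 22.6 × 1.5923 = 35.9857 m/s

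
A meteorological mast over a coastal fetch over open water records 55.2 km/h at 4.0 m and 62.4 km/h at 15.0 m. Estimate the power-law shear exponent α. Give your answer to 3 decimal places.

Power law: V₂/V₁ = (z₂/z₁)^α ⇒ α = ln(V₂/V₁) / ln(z₂/z₁)
α = ln(62.4/55.2) / ln(15.0/4.0) = ln(1.1304) / ln(3.7500)
  = 0.12260 / 1.32176 = 0.09276

α ≈ 0.093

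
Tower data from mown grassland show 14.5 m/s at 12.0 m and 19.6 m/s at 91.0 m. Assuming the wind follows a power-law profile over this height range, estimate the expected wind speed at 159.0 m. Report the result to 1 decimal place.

21.3 m/s

First find α: α = ln(V₂/V₁)/ln(z₂/z₁) = ln(19.6/14.5)/ln(91.0/12.0) = 0.30138/2.02595 = 0.1488
Extrapolate from 91.0 m to 159.0 m: V₃ = 19.6 × (159.0/91.0)^0.1488 = 19.6 × 1.0866 = 21.2965 m/s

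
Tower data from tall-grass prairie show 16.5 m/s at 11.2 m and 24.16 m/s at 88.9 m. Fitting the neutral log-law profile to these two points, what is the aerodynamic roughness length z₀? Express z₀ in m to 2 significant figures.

z₀ ≈ 0.13 m

Log law: V(z) ∝ ln(z/z₀). With r = V₁/V₂ = 16.5/24.16 = 0.68295,
r · ln(z₂/z₀) = ln(z₁/z₀) ⇒ ln z₀ = (ln z₁ − r·ln z₂)/(1 − r)
ln z₀ = (2.41591 − 0.68295×4.48751) / 0.31705 = -2.0464
z₀ = exp(-2.0464) = 0.1292 m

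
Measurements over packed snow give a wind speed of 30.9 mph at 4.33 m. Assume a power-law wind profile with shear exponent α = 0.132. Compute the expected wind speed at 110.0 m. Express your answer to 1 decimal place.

47.4 mph

Power-law profile: V₂ = V₁ · (z₂/z₁)^α
V₂ = 30.9 × (110.0/4.33)^0.132 = 30.9 × (25.4042)^0.132
    = 30.9 × 1.5327 = 47.3594 mph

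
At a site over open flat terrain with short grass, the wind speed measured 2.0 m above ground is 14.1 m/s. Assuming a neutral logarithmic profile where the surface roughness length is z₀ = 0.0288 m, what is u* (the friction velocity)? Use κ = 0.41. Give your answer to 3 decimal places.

u* ≈ 1.363 m/s

Log law: V(z) = (u*/κ) · ln(z/z₀) ⇒ u* = κ · V / ln(z/z₀)
u* = 0.41 × 14.1 / ln(2.0/0.0288) = 0.41 × 14.1 / 4.2405
   = 5.7810 / 4.2405 = 1.3633 m/s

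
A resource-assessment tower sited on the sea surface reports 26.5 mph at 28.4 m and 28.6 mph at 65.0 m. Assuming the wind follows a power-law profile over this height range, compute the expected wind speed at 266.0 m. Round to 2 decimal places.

32.56 mph

First find α: α = ln(V₂/V₁)/ln(z₂/z₁) = ln(28.6/26.5)/ln(65.0/28.4) = 0.07626/0.82800 = 0.0921
Extrapolate from 65.0 m to 266.0 m: V₃ = 28.6 × (266.0/65.0)^0.0921 = 28.6 × 1.1386 = 32.5635 mph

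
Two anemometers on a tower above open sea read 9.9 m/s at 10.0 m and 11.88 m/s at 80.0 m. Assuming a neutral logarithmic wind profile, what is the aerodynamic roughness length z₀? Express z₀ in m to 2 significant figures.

Log law: V(z) ∝ ln(z/z₀). With r = V₁/V₂ = 9.9/11.88 = 0.83333,
r · ln(z₂/z₀) = ln(z₁/z₀) ⇒ ln z₀ = (ln z₁ − r·ln z₂)/(1 − r)
ln z₀ = (2.30259 − 0.83333×4.38203) / 0.16667 = -8.0946
z₀ = exp(-8.0946) = 0.0003052 m

z₀ ≈ 0.00031 m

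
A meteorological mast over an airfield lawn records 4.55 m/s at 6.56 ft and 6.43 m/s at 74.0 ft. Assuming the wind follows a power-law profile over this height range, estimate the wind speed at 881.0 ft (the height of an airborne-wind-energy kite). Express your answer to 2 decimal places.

First find α: α = ln(V₂/V₁)/ln(z₂/z₁) = ln(6.43/4.55)/ln(74.0/6.56) = 0.34585/2.42307 = 0.1427
Extrapolate from 74.0 ft to 881.0 ft: V₃ = 6.43 × (881.0/74.0)^0.1427 = 6.43 × 1.4241 = 9.1570 m/s

9.16 m/s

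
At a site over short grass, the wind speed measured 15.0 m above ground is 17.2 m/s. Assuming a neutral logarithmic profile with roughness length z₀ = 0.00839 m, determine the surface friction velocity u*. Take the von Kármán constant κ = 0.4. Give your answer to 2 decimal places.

Log law: V(z) = (u*/κ) · ln(z/z₀) ⇒ u* = κ · V / ln(z/z₀)
u* = 0.4 × 17.2 / ln(15.0/0.00839) = 0.4 × 17.2 / 7.4888
   = 6.8800 / 7.4888 = 0.9187 m/s

u* ≈ 0.92 m/s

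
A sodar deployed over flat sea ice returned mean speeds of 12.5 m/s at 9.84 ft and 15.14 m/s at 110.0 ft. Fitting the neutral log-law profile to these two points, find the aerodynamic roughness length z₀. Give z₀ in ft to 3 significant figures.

Log law: V(z) ∝ ln(z/z₀). With r = V₁/V₂ = 12.5/15.14 = 0.82563,
r · ln(z₂/z₀) = ln(z₁/z₀) ⇒ ln z₀ = (ln z₁ − r·ln z₂)/(1 − r)
ln z₀ = (2.28646 − 0.82563×4.70048) / 0.17437 = -9.1436
z₀ = exp(-9.1436) = 0.0001069 ft

z₀ ≈ 0.000107 ft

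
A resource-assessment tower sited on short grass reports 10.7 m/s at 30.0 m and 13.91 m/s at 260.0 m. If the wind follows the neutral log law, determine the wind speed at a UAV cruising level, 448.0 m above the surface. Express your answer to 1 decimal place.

Log law: V ∝ ln(z/z₀). From the pair, with r = V₁/V₂ = 0.76923,
ln z₀ = (ln z₁ − r·ln z₂)/(1 − r) = (3.4012 − 0.76923×5.5607)/0.23077 = -3.7971 → z₀ = 0.02244 m
V₃ = V₁ · ln(z₃/z₀)/ln(z₁/z₀) = 10.7 × 9.9019/7.1983 = 14.7188 m/s

14.7 m/s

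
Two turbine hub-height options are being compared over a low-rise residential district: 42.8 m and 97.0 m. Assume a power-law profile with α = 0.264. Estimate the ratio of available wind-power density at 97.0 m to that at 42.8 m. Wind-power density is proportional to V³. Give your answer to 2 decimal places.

Speed ratio: V_B/V_A = (z_B/z_A)^α = (97.0/42.8)^0.264 = (2.2664)^0.264 = 1.24110
Power-density ratio: P_B/P_A = (V_B/V_A)³ = (1.24110)³ = 1.91170

1.91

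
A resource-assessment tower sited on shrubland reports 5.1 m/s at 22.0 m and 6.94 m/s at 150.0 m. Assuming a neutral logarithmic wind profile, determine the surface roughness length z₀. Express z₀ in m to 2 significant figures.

Log law: V(z) ∝ ln(z/z₀). With r = V₁/V₂ = 5.1/6.94 = 0.73487,
r · ln(z₂/z₀) = ln(z₁/z₀) ⇒ ln z₀ = (ln z₁ − r·ln z₂)/(1 − r)
ln z₀ = (3.09104 − 0.73487×5.01064) / 0.26513 = -2.2296
z₀ = exp(-2.2296) = 0.1076 m

z₀ ≈ 0.11 m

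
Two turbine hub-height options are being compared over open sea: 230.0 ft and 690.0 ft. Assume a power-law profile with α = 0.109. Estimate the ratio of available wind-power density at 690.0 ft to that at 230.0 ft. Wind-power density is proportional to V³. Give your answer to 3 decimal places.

1.432

Speed ratio: V_B/V_A = (z_B/z_A)^α = (690.0/230.0)^0.109 = (3.0000)^0.109 = 1.12721
Power-density ratio: P_B/P_A = (V_B/V_A)³ = (1.12721)³ = 1.43225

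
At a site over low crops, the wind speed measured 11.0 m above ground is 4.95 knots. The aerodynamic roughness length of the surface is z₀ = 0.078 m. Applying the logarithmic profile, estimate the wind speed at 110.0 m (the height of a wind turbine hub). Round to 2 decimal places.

Log law: V(z) ∝ ln(z/z₀), so V₂/V₁ = ln(z₂/z₀) / ln(z₁/z₀).
ln(110.0/0.078) = 7.2515, ln(11.0/0.078) = 4.9489
V₂ = 4.95 × 7.2515/4.9489 = 4.95 × 1.4653 = 7.2531 knots

7.25 knots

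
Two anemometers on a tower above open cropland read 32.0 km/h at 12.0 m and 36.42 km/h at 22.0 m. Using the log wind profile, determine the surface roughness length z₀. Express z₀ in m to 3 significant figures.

Log law: V(z) ∝ ln(z/z₀). With r = V₁/V₂ = 32.0/36.42 = 0.87864,
r · ln(z₂/z₀) = ln(z₁/z₀) ⇒ ln z₀ = (ln z₁ − r·ln z₂)/(1 − r)
ln z₀ = (2.48491 − 0.87864×3.09104) / 0.12136 = -1.9034
z₀ = exp(-1.9034) = 0.1491 m

z₀ ≈ 0.149 m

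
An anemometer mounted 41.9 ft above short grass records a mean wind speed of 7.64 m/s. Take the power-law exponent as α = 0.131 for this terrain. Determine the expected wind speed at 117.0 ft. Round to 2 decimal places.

8.74 m/s

Power-law profile: V₂ = V₁ · (z₂/z₁)^α
V₂ = 7.64 × (117.0/41.9)^0.131 = 7.64 × (2.7924)^0.131
    = 7.64 × 1.1440 = 8.7401 m/s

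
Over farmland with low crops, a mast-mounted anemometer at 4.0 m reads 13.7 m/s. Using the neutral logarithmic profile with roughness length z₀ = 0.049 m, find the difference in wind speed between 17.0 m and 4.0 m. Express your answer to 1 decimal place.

Log law: V₂ = V₁ · ln(z₂/z₀)/ln(z₁/z₀) = 13.7 × 5.8491/4.4022 = 18.2029 m/s
ΔV = 18.2029 − 13.7 = 4.5029 m/s

4.5 m/s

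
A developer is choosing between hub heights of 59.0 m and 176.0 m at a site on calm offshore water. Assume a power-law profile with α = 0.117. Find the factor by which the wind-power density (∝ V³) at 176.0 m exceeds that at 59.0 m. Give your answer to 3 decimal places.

1.468

Speed ratio: V_B/V_A = (z_B/z_A)^α = (176.0/59.0)^0.117 = (2.9831)^0.117 = 1.13641
Power-density ratio: P_B/P_A = (V_B/V_A)³ = (1.13641)³ = 1.46759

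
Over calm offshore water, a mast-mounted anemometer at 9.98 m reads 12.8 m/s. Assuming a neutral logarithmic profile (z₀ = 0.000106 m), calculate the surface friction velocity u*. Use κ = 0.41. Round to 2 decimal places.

Log law: V(z) = (u*/κ) · ln(z/z₀) ⇒ u* = κ · V / ln(z/z₀)
u* = 0.41 × 12.8 / ln(9.98/0.000106) = 0.41 × 12.8 / 11.4527
   = 5.2480 / 11.4527 = 0.4582 m/s

u* ≈ 0.46 m/s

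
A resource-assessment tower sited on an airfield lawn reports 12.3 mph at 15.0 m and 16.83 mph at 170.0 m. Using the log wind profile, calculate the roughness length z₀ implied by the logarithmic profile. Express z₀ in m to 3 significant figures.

z₀ ≈ 0.0206 m

Log law: V(z) ∝ ln(z/z₀). With r = V₁/V₂ = 12.3/16.83 = 0.73084,
r · ln(z₂/z₀) = ln(z₁/z₀) ⇒ ln z₀ = (ln z₁ − r·ln z₂)/(1 − r)
ln z₀ = (2.70805 − 0.73084×5.13580) / 0.26916 = -3.8838
z₀ = exp(-3.8838) = 0.02057 m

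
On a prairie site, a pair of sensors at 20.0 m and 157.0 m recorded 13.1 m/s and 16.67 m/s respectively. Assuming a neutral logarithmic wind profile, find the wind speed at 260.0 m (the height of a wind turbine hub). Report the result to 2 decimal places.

Log law: V ∝ ln(z/z₀). From the pair, with r = V₁/V₂ = 0.78584,
ln z₀ = (ln z₁ − r·ln z₂)/(1 − r) = (2.9957 − 0.78584×5.0562)/0.21416 = -4.5653 → z₀ = 0.01041 m
V₃ = V₁ · ln(z₃/z₀)/ln(z₁/z₀) = 13.1 × 10.1259/7.5610 = 17.5440 m/s

17.54 m/s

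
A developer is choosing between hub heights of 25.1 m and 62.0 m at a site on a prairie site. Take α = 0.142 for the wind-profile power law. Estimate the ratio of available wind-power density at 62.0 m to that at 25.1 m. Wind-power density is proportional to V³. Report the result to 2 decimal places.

1.47

Speed ratio: V_B/V_A = (z_B/z_A)^α = (62.0/25.1)^0.142 = (2.4701)^0.142 = 1.13701
Power-density ratio: P_B/P_A = (V_B/V_A)³ = (1.13701)³ = 1.46993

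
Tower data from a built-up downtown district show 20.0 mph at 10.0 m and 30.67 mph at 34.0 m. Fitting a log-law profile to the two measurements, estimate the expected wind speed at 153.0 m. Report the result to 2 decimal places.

Log law: V ∝ ln(z/z₀). From the pair, with r = V₁/V₂ = 0.65210,
ln z₀ = (ln z₁ − r·ln z₂)/(1 − r) = (2.3026 − 0.65210×3.5264)/0.34790 = 0.0087 → z₀ = 1.009 m
V₃ = V₁ · ln(z₃/z₀)/ln(z₁/z₀) = 20.0 × 5.0217/2.2939 = 43.7839 mph

43.78 mph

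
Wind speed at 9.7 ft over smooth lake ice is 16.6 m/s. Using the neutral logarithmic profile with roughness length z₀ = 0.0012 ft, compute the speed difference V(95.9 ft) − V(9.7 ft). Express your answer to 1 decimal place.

4.2 m/s

Log law: V₂ = V₁ · ln(z₂/z₀)/ln(z₁/z₀) = 16.6 × 11.2887/8.9976 = 20.8271 m/s
ΔV = 20.8271 − 16.6 = 4.2271 m/s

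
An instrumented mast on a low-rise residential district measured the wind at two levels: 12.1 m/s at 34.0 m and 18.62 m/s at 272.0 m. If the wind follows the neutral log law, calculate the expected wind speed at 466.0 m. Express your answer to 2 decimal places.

20.31 m/s

Log law: V ∝ ln(z/z₀). From the pair, with r = V₁/V₂ = 0.64984,
ln z₀ = (ln z₁ − r·ln z₂)/(1 − r) = (3.5264 − 0.64984×5.6058)/0.35016 = -0.3327 → z₀ = 0.7170 m
V₃ = V₁ · ln(z₃/z₀)/ln(z₁/z₀) = 12.1 × 6.4769/3.8591 = 20.3081 m/s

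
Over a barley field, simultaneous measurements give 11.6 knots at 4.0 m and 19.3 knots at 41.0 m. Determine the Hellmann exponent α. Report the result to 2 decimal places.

Power law: V₂/V₁ = (z₂/z₁)^α ⇒ α = ln(V₂/V₁) / ln(z₂/z₁)
α = ln(19.3/11.6) / ln(41.0/4.0) = ln(1.6638) / ln(10.2500)
  = 0.50910 / 2.32728 = 0.21875

α ≈ 0.22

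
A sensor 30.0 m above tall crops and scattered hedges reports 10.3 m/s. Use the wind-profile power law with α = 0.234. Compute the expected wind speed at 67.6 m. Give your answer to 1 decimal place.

Power-law profile: V₂ = V₁ · (z₂/z₁)^α
V₂ = 10.3 × (67.6/30.0)^0.234 = 10.3 × (2.2533)^0.234
    = 10.3 × 1.2094 = 12.4566 m/s

12.5 m/s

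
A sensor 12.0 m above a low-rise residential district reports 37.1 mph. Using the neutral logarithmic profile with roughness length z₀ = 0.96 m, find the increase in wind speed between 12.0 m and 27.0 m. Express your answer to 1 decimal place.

11.9 mph

Log law: V₂ = V₁ · ln(z₂/z₀)/ln(z₁/z₀) = 37.1 × 3.3367/2.5257 = 49.0116 mph
ΔV = 49.0116 − 37.1 = 11.9116 mph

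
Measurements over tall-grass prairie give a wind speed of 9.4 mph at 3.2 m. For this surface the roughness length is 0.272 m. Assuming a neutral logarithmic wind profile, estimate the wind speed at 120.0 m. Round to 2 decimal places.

Log law: V(z) ∝ ln(z/z₀), so V₂/V₁ = ln(z₂/z₀) / ln(z₁/z₀).
ln(120.0/0.272) = 6.0894, ln(3.2/0.272) = 2.4651
V₂ = 9.4 × 6.0894/2.4651 = 9.4 × 2.4703 = 23.2204 mph

23.22 mph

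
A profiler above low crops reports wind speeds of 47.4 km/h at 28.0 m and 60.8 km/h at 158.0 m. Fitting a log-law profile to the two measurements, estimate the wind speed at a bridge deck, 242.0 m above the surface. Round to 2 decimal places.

Log law: V ∝ ln(z/z₀). From the pair, with r = V₁/V₂ = 0.77961,
ln z₀ = (ln z₁ − r·ln z₂)/(1 − r) = (3.3322 − 0.77961×5.0626)/0.22039 = -2.7887 → z₀ = 0.06150 m
V₃ = V₁ · ln(z₃/z₀)/ln(z₁/z₀) = 47.4 × 8.2777/6.1209 = 64.1016 km/h

64.10 km/h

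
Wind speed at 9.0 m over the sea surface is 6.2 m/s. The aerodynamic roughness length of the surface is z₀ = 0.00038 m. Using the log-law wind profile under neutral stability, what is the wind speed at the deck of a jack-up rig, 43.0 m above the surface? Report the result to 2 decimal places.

Log law: V(z) ∝ ln(z/z₀), so V₂/V₁ = ln(z₂/z₀) / ln(z₁/z₀).
ln(43.0/0.00038) = 11.6365, ln(9.0/0.00038) = 10.0726
V₂ = 6.2 × 11.6365/10.0726 = 6.2 × 1.1553 = 7.1627 m/s

7.16 m/s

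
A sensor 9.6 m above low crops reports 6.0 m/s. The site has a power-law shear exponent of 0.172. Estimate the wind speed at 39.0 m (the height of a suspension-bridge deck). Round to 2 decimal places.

7.64 m/s

Power-law profile: V₂ = V₁ · (z₂/z₁)^α
V₂ = 6.0 × (39.0/9.6)^0.172 = 6.0 × (4.0625)^0.172
    = 6.0 × 1.2727 = 7.6360 m/s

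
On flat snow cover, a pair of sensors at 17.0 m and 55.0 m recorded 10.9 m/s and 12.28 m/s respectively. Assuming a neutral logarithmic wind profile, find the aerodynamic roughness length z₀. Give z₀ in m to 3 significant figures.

Log law: V(z) ∝ ln(z/z₀). With r = V₁/V₂ = 10.9/12.28 = 0.88762,
r · ln(z₂/z₀) = ln(z₁/z₀) ⇒ ln z₀ = (ln z₁ − r·ln z₂)/(1 − r)
ln z₀ = (2.83321 − 0.88762×4.00733) / 0.11238 = -6.4406
z₀ = exp(-6.4406) = 0.001595 m

z₀ ≈ 0.00160 m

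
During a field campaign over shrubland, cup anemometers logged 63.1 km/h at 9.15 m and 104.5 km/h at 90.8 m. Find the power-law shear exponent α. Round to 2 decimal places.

Power law: V₂/V₁ = (z₂/z₁)^α ⇒ α = ln(V₂/V₁) / ln(z₂/z₁)
α = ln(104.5/63.1) / ln(90.8/9.15) = ln(1.6561) / ln(9.9235)
  = 0.50447 / 2.29491 = 0.21982

α ≈ 0.22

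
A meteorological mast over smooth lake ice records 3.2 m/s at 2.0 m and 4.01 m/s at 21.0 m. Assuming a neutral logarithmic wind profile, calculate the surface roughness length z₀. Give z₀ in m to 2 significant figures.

Log law: V(z) ∝ ln(z/z₀). With r = V₁/V₂ = 3.2/4.01 = 0.79800,
r · ln(z₂/z₀) = ln(z₁/z₀) ⇒ ln z₀ = (ln z₁ − r·ln z₂)/(1 − r)
ln z₀ = (0.69315 − 0.79800×3.04452) / 0.20200 = -8.5962
z₀ = exp(-8.5962) = 0.0001848 m

z₀ ≈ 0.00018 m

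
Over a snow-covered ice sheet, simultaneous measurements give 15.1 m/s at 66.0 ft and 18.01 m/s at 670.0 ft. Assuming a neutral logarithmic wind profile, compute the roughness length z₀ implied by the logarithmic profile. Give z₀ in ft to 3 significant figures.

z₀ ≈ 0.000395 ft

Log law: V(z) ∝ ln(z/z₀). With r = V₁/V₂ = 15.1/18.01 = 0.83842,
r · ln(z₂/z₀) = ln(z₁/z₀) ⇒ ln z₀ = (ln z₁ − r·ln z₂)/(1 − r)
ln z₀ = (4.18965 − 0.83842×6.50728) / 0.16158 = -7.8365
z₀ = exp(-7.8365) = 0.0003950 ft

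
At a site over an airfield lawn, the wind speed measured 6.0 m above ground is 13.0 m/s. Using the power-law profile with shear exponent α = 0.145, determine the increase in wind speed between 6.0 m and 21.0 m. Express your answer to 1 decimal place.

Power law: V₂ = V₁ · (z₂/z₁)^α = 13.0 × (3.5000)^0.145 = 15.5895 m/s
ΔV = 15.5895 − 13.0 = 2.5895 m/s

2.6 m/s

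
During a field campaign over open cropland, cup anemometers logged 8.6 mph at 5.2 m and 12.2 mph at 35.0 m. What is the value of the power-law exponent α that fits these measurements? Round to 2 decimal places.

Power law: V₂/V₁ = (z₂/z₁)^α ⇒ α = ln(V₂/V₁) / ln(z₂/z₁)
α = ln(12.2/8.6) / ln(35.0/5.2) = ln(1.4186) / ln(6.7308)
  = 0.34967 / 1.90669 = 0.18339

α ≈ 0.18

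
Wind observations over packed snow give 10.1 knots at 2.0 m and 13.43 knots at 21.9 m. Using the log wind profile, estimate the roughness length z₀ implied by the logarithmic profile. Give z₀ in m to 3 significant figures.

z₀ ≈ 0.00141 m

Log law: V(z) ∝ ln(z/z₀). With r = V₁/V₂ = 10.1/13.43 = 0.75205,
r · ln(z₂/z₀) = ln(z₁/z₀) ⇒ ln z₀ = (ln z₁ − r·ln z₂)/(1 − r)
ln z₀ = (0.69315 − 0.75205×3.08649) / 0.24795 = -6.5659
z₀ = exp(-6.5659) = 0.001408 m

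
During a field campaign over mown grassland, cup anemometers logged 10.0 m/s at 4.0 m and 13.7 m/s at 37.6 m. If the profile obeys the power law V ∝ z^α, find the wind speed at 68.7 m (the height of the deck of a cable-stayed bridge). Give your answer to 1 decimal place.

14.9 m/s

First find α: α = ln(V₂/V₁)/ln(z₂/z₁) = ln(13.7/10.0)/ln(37.6/4.0) = 0.31481/2.24071 = 0.1405
Extrapolate from 37.6 m to 68.7 m: V₃ = 13.7 × (68.7/37.6)^0.1405 = 13.7 × 1.0884 = 14.9107 m/s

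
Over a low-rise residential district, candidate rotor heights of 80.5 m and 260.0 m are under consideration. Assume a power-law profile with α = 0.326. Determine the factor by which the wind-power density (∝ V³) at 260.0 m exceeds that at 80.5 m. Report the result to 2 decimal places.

3.15

Speed ratio: V_B/V_A = (z_B/z_A)^α = (260.0/80.5)^0.326 = (3.2298)^0.326 = 1.46552
Power-density ratio: P_B/P_A = (V_B/V_A)³ = (1.46552)³ = 3.14757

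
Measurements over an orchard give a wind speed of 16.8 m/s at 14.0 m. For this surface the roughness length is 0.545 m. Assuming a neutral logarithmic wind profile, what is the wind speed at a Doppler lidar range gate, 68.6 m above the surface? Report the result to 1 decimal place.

25.0 m/s

Log law: V(z) ∝ ln(z/z₀), so V₂/V₁ = ln(z₂/z₀) / ln(z₁/z₀).
ln(68.6/0.545) = 4.8353, ln(14.0/0.545) = 3.2460
V₂ = 16.8 × 4.8353/3.2460 = 16.8 × 1.4896 = 25.0252 m/s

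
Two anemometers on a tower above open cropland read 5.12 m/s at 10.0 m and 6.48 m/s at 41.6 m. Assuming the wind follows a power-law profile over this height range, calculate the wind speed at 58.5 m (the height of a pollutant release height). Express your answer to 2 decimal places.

6.86 m/s

First find α: α = ln(V₂/V₁)/ln(z₂/z₁) = ln(6.48/5.12)/ln(41.6/10.0) = 0.23557/1.42552 = 0.1652
Extrapolate from 41.6 m to 58.5 m: V₃ = 6.48 × (58.5/41.6)^0.1652 = 6.48 × 1.0580 = 6.8556 m/s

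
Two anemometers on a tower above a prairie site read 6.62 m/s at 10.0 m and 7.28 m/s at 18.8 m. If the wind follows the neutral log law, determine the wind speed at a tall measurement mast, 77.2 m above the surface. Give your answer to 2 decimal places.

Log law: V ∝ ln(z/z₀). From the pair, with r = V₁/V₂ = 0.90934,
ln z₀ = (ln z₁ − r·ln z₂)/(1 − r) = (2.3026 − 0.90934×2.9339)/0.09066 = -4.0293 → z₀ = 0.01779 m
V₃ = V₁ · ln(z₃/z₀)/ln(z₁/z₀) = 6.62 × 8.3757/6.3318 = 8.7568 m/s

8.76 m/s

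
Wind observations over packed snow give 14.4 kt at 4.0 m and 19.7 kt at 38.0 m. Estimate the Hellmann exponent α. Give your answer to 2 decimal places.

Power law: V₂/V₁ = (z₂/z₁)^α ⇒ α = ln(V₂/V₁) / ln(z₂/z₁)
α = ln(19.7/14.4) / ln(38.0/4.0) = ln(1.3681) / ln(9.5000)
  = 0.31339 / 2.25129 = 0.13920

α ≈ 0.14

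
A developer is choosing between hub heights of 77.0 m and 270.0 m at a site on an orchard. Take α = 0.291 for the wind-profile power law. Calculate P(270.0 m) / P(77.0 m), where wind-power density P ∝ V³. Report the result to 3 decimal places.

Speed ratio: V_B/V_A = (z_B/z_A)^α = (270.0/77.0)^0.291 = (3.5065)^0.291 = 1.44065
Power-density ratio: P_B/P_A = (V_B/V_A)³ = (1.44065)³ = 2.99002

2.990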